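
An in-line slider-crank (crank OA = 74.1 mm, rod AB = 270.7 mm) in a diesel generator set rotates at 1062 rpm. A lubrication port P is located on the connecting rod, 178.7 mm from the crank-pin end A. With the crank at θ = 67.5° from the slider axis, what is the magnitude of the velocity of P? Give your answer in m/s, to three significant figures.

8.23

ω = 111.2 rad/s.  Crank-pin speed |V_A| = rω = 8.2408 m/s, perpendicular to OA.
Rod angle: sinφ = −(r/L) sinθ ⇒ φ = -14.649°; ω_rod = −rω cosθ/√(L²−r²sin²θ) = -12.041 rad/s.
V_P = V_A + ω_rod × AP, with AP = 0.1787 m along the rod.
Components: V_Px = −rω sinθ − a·ω_rod·sinφ = -8.1577 m/s;  V_Py = rω cosθ + a·ω_rod·cosφ = +1.0718 m/s.
|V_P| = √(V_Px² + V_Py²) = 8.2278 m/s.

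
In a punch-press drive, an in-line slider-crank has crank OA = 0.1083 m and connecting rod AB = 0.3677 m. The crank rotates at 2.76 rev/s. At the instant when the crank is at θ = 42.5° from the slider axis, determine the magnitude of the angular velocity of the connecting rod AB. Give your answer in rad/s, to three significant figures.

3.84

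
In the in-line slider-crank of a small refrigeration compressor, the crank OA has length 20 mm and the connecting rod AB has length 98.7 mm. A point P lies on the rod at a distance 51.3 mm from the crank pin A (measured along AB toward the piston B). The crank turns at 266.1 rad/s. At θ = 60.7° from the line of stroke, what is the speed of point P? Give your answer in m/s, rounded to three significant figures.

ω = 266.1 rad/s.  Crank-pin speed |V_A| = rω = 5.322 m/s, perpendicular to OA.
Rod angle: sinφ = −(r/L) sinθ ⇒ φ = -10.178°; ω_rod = −rω cosθ/√(L²−r²sin²θ) = -26.81 rad/s.
V_P = V_A + ω_rod × AP, with AP = 0.0513 m along the rod.
Components: V_Px = −rω sinθ − a·ω_rod·sinφ = -4.8842 m/s;  V_Py = rω cosθ + a·ω_rod·cosφ = +1.2508 m/s.
|V_P| = √(V_Px² + V_Py²) = 5.0418 m/s.

5.04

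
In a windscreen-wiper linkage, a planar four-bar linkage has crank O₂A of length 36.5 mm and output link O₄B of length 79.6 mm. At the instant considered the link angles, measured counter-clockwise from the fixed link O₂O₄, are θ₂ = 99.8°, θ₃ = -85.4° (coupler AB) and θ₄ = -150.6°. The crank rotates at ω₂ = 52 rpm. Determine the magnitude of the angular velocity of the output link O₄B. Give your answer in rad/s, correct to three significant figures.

0.249

ω₂ = 5.445 rad/s (from 52 rpm).
Differentiating the loop-closure r₂e^{iθ₂}+r₃e^{iθ₃}=r₁+r₄e^{iθ₄} gives r₂ω₂e^{iθ₂}+r₃ω₃e^{iθ₃}=r₄ω₄e^{iθ₄}.
Eliminating the other unknown: ω₄ = r₂ω₂ sin(θ₂−θ₃) / [r₄ sin(θ₄−θ₃)].
Numerator sine = -0.09063; denominator sine = -0.90778.
Result = 0.0365·5.445·(-0.09063) / (0.0796·(-0.90778)) = +0.2493 rad/s; magnitude 0.2493 rad/s.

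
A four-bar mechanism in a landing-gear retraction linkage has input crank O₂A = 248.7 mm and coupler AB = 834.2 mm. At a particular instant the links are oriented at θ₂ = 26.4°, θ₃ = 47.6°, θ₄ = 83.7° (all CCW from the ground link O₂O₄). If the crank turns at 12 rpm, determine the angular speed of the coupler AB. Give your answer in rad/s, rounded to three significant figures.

ω₂ = 1.257 rad/s (from 12 rpm).
Differentiating the loop-closure r₂e^{iθ₂}+r₃e^{iθ₃}=r₁+r₄e^{iθ₄} gives r₂ω₂e^{iθ₂}+r₃ω₃e^{iθ₃}=r₄ω₄e^{iθ₄}.
Eliminating the other unknown: ω₃ = r₂ω₂ sin(θ₄−θ₂) / [r₃ sin(θ₃−θ₄)].
Numerator sine = +0.84151; denominator sine = -0.58920.
Result = 0.2487·1.257·(+0.84151) / (0.8342·(-0.58920)) = -0.53508 rad/s; magnitude 0.53508 rad/s.

0.535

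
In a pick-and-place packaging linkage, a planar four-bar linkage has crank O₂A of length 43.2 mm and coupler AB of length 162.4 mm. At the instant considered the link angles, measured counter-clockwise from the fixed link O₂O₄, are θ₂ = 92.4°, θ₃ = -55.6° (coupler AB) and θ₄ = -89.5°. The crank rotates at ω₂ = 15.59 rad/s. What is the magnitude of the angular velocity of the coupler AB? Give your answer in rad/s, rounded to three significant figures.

ω₂ = 15.59 rad/s
Differentiating the loop-closure r₂e^{iθ₂}+r₃e^{iθ₃}=r₁+r₄e^{iθ₄} gives r₂ω₂e^{iθ₂}+r₃ω₃e^{iθ₃}=r₄ω₄e^{iθ₄}.
Eliminating the other unknown: ω₃ = r₂ω₂ sin(θ₄−θ₂) / [r₃ sin(θ₃−θ₄)].
Numerator sine = +0.03316; denominator sine = +0.55775.
Result = 0.0432·15.59·(+0.03316) / (0.1624·(+0.55775)) = +0.24652 rad/s; magnitude 0.24652 rad/s.

0.247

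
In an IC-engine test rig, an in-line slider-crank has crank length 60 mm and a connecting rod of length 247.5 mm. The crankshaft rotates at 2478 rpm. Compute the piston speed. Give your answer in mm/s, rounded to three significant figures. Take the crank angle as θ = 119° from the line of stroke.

12000

ω = 2π·2478/60 = 259.5 rad/s
For an in-line slider-crank, x = r cosθ + √(L² − r² sin²θ), so v = −rω sinθ·[1 + r cosθ/√(L² − r² sin²θ)].
With r = 0.06 m, L = 0.2475 m, θ = 119°: √(L² − r² sin²θ) = 0.24187 m.
v = −0.06·259.5·0.87462·[1 + 0.06·-0.48481/0.24187] = -11.98 m/s.
|v| = 11.98 m/s = 11980 mm/s.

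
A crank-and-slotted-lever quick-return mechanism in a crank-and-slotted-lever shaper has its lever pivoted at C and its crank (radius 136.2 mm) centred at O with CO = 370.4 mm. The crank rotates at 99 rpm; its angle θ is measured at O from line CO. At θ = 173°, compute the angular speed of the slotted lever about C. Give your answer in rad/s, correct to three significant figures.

ω = 10.37 rad/s (from 99 rpm).
Crank pin A relative to C: A = (d + r cosθ, r sinθ); lever angle φ = atan2(r sinθ, d + r cosθ).
Differentiating tanφ: φ̇ = rω(d cosθ + r)/(d² + r² + 2dr cosθ).
d² + r² + 2dr cosθ = |CA|² = 0.0556017 m²;  d cosθ + r = -0.23144 m.
|ω_lever| = |0.1362·10.37·-0.23144| / 0.0556017 = 5.8775 rad/s.

5.88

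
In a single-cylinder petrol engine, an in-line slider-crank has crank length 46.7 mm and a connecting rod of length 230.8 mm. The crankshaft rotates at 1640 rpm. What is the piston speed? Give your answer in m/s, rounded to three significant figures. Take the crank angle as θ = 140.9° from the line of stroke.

4.26

ω = 2π·1640/60 = 171.7 rad/s
For an in-line slider-crank, x = r cosθ + √(L² − r² sin²θ), so v = −rω sinθ·[1 + r cosθ/√(L² − r² sin²θ)].
With r = 0.0467 m, L = 0.2308 m, θ = 140.9°: √(L² − r² sin²θ) = 0.22891 m.
v = −0.0467·171.7·0.63068·[1 + 0.0467·-0.77605/0.22891] = -4.2574 m/s.
|v| = 4.2574 m/s.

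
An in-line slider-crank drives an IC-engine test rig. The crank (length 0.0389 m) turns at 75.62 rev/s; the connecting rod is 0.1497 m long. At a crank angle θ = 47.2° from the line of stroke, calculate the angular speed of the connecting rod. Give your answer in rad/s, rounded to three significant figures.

85.5

ω = 475.1 rad/s (converted from 75.62 rev/s).
The rod makes angle φ with the slider axis where L sinφ = r sinθ; differentiating, L cosφ·φ̇ = r ω cosθ.
L cosφ = √(L² − r² sin²θ) = 0.14695 m.
|ω_rod| = r ω |cosθ| / √(L² − r² sin²θ) = 0.0389·475.1·0.67944/0.14695 = 85.455 rad/s.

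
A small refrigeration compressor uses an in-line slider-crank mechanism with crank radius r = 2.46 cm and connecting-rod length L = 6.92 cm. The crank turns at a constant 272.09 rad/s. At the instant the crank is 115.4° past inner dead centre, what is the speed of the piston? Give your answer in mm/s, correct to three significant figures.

ω = 272.1 rad/s
For an in-line slider-crank, x = r cosθ + √(L² − r² sin²θ), so v = −rω sinθ·[1 + r cosθ/√(L² − r² sin²θ)].
With r = 0.0246 m, L = 0.0692 m, θ = 115.4°: √(L² − r² sin²θ) = 0.065535 m.
v = −0.0246·272.1·0.90334·[1 + 0.0246·-0.42894/0.065535] = -5.0729 m/s.
|v| = 5.0729 m/s = 5072.9 mm/s.

5070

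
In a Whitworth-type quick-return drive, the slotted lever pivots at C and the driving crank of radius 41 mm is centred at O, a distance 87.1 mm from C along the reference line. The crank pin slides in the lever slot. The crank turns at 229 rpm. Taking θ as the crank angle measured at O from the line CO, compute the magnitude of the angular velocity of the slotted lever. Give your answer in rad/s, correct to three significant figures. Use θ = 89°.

ω = 23.98 rad/s (from 229 rpm).
Crank pin A relative to C: A = (d + r cosθ, r sinθ); lever angle φ = atan2(r sinθ, d + r cosθ).
Differentiating tanφ: φ̇ = rω(d cosθ + r)/(d² + r² + 2dr cosθ).
d² + r² + 2dr cosθ = |CA|² = 0.00939206 m²;  d cosθ + r = +0.04252 m.
|ω_lever| = |0.041·23.98·+0.04252| / 0.00939206 = 4.4512 rad/s.

4.45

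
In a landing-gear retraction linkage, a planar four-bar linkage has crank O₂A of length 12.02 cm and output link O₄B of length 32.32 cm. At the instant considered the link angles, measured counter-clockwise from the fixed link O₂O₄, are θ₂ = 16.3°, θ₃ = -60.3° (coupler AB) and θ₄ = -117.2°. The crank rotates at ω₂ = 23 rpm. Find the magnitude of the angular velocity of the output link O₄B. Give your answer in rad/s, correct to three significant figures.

1.04

ω₂ = 2.409 rad/s (from 23 rpm).
Differentiating the loop-closure r₂e^{iθ₂}+r₃e^{iθ₃}=r₁+r₄e^{iθ₄} gives r₂ω₂e^{iθ₂}+r₃ω₃e^{iθ₃}=r₄ω₄e^{iθ₄}.
Eliminating the other unknown: ω₄ = r₂ω₂ sin(θ₂−θ₃) / [r₄ sin(θ₄−θ₃)].
Numerator sine = +0.97278; denominator sine = -0.83772.
Result = 0.1202·2.409·(+0.97278) / (0.3232·(-0.83772)) = -1.0402 rad/s; magnitude 1.0402 rad/s.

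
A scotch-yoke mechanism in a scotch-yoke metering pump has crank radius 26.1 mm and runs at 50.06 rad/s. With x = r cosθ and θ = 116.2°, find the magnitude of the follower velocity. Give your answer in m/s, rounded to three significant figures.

ω = 50.06 rad/s
x = r cosθ ⇒ ẋ = −rω sinθ.
|v| = rω|sinθ| = 0.0261·50.06·|sin 116.2°| = 1.1723 m/s.

1.17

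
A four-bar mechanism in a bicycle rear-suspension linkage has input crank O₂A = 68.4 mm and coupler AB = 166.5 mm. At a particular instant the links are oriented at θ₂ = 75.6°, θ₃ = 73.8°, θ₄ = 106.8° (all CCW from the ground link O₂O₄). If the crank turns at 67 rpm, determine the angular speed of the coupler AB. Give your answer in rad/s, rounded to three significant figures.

ω₂ = 7.016 rad/s (from 67 rpm).
Differentiating the loop-closure r₂e^{iθ₂}+r₃e^{iθ₃}=r₁+r₄e^{iθ₄} gives r₂ω₂e^{iθ₂}+r₃ω₃e^{iθ₃}=r₄ω₄e^{iθ₄}.
Eliminating the other unknown: ω₃ = r₂ω₂ sin(θ₄−θ₂) / [r₃ sin(θ₃−θ₄)].
Numerator sine = +0.51803; denominator sine = -0.54464.
Result = 0.0684·7.016·(+0.51803) / (0.1665·(-0.54464)) = -2.7415 rad/s; magnitude 2.7415 rad/s.

2.74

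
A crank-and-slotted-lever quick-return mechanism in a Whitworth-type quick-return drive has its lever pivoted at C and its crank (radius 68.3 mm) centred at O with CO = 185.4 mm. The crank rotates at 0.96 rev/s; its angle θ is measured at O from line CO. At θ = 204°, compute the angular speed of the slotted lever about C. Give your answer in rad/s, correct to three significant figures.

2.62

ω = 6.032 rad/s (from 0.96 rev/s).
Crank pin A relative to C: A = (d + r cosθ, r sinθ); lever angle φ = atan2(r sinθ, d + r cosθ).
Differentiating tanφ: φ̇ = rω(d cosθ + r)/(d² + r² + 2dr cosθ).
d² + r² + 2dr cosθ = |CA|² = 0.0159019 m²;  d cosθ + r = -0.10107 m.
|ω_lever| = |0.0683·6.032·-0.10107| / 0.0159019 = 2.6185 rad/s.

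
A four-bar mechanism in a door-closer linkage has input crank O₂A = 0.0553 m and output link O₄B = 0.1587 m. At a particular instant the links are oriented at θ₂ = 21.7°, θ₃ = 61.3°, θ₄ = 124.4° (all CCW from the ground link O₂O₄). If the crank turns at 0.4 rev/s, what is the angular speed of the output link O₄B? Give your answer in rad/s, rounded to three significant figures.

0.626

ω₂ = 2.513 rad/s (from 0.4 rev/s).
Differentiating the loop-closure r₂e^{iθ₂}+r₃e^{iθ₃}=r₁+r₄e^{iθ₄} gives r₂ω₂e^{iθ₂}+r₃ω₃e^{iθ₃}=r₄ω₄e^{iθ₄}.
Eliminating the other unknown: ω₄ = r₂ω₂ sin(θ₂−θ₃) / [r₄ sin(θ₄−θ₃)].
Numerator sine = -0.63742; denominator sine = +0.89180.
Result = 0.0553·2.513·(-0.63742) / (0.1587·(+0.89180)) = -0.62597 rad/s; magnitude 0.62597 rad/s.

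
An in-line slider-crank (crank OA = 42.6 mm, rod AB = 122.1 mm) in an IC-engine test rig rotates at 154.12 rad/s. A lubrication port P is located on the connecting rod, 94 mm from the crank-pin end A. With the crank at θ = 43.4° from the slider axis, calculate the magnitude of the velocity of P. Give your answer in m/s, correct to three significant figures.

ω = 154.1 rad/s.  Crank-pin speed |V_A| = rω = 6.5655 m/s, perpendicular to OA.
Rod angle: sinφ = −(r/L) sinθ ⇒ φ = -13.870°; ω_rod = −rω cosθ/√(L²−r²sin²θ) = -40.242 rad/s.
V_P = V_A + ω_rod × AP, with AP = 0.094 m along the rod.
Components: V_Px = −rω sinθ − a·ω_rod·sinφ = -5.4179 m/s;  V_Py = rω cosθ + a·ω_rod·cosφ = +1.0978 m/s.
|V_P| = √(V_Px² + V_Py²) = 5.528 m/s.

5.53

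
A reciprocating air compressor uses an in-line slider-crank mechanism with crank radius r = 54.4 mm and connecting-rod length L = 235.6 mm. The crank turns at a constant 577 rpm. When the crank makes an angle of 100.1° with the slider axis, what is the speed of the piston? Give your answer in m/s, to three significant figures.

3.10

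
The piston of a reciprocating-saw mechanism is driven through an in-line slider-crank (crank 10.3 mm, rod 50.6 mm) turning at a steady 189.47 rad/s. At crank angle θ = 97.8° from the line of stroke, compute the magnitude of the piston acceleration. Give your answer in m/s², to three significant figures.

124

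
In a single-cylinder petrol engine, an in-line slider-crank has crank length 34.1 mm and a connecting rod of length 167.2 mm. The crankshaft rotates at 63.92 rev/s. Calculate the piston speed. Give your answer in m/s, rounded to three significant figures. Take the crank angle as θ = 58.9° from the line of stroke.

13.0

ω = 2π·63.9 = 401.6 rad/s
For an in-line slider-crank, x = r cosθ + √(L² − r² sin²θ), so v = −rω sinθ·[1 + r cosθ/√(L² − r² sin²θ)].
With r = 0.0341 m, L = 0.1672 m, θ = 58.9°: √(L² − r² sin²θ) = 0.16463 m.
v = −0.0341·401.6·0.85627·[1 + 0.0341·0.51653/0.16463] = -12.981 m/s.
|v| = 12.981 m/s.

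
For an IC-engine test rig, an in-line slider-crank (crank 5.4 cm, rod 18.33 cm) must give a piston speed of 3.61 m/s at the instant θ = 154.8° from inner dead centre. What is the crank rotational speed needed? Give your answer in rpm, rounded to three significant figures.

For an in-line slider-crank, |v_piston| = rω|sinθ|·[1 + r cosθ/√(L² − r² sin²θ)].
With r = 0.054 m, L = 0.1833 m, θ = 154.8°: the bracketed kinematic factor |dx/dθ| = 0.016814 m.
ω = v/|dx/dθ| = 3.61/0.016814 = 214.7 rad/s.
N = 60ω/(2π) = 2050.2 rpm.

2050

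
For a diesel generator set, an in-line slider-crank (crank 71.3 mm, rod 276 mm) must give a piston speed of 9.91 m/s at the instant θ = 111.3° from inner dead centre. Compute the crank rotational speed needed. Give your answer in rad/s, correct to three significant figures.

165

For an in-line slider-crank, |v_piston| = rω|sinθ|·[1 + r cosθ/√(L² − r² sin²θ)].
With r = 0.0713 m, L = 0.276 m, θ = 111.3°: the bracketed kinematic factor |dx/dθ| = 0.060007 m.
ω = v/|dx/dθ| = 9.91/0.060007 = 165.15 rad/s.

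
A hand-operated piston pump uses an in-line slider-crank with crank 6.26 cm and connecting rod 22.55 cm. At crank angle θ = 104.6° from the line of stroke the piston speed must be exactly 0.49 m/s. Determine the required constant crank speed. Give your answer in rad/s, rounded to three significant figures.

8.72

For an in-line slider-crank, |v_piston| = rω|sinθ|·[1 + r cosθ/√(L² − r² sin²θ)].
With r = 0.0626 m, L = 0.2255 m, θ = 104.6°: the bracketed kinematic factor |dx/dθ| = 0.056178 m.
ω = v/|dx/dθ| = 0.49/0.056178 = 8.7223 rad/s.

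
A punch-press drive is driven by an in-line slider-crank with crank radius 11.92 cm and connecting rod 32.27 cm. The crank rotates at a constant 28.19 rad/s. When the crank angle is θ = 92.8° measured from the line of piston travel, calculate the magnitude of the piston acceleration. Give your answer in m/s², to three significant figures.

ω = 28.19 rad/s
x(θ) = r cosθ + √(L² − r² sin²θ); with ω constant, a = ω²·d²x/dθ².
d²x/dθ² = −r cosθ − r²(cos2θ)/√u − r⁴ sin²2θ/(4u^{3/2}),  u = L² − r² sin²θ = 0.0899606 m².
Substituting r = 0.1192 m, L = 0.3227 m, θ = 92.8°: d²x/dθ² = +0.052952 m.
a = ω²·d²x/dθ² = (28.19)²·(+0.052952) = +42.079 m/s²;  |a| = 42.079 m/s².

42.1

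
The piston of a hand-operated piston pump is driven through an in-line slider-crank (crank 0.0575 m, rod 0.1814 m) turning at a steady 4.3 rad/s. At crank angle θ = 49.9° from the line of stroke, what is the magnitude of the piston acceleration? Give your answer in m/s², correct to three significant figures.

0.635

ω = 4.3 rad/s
x(θ) = r cosθ + √(L² − r² sin²θ); with ω constant, a = ω²·d²x/dθ².
d²x/dθ² = −r cosθ − r²(cos2θ)/√u − r⁴ sin²2θ/(4u^{3/2}),  u = L² − r² sin²θ = 0.0309715 m².
Substituting r = 0.0575 m, L = 0.1814 m, θ = 49.9°: d²x/dθ² = -0.034326 m.
a = ω²·d²x/dθ² = (4.3)²·(-0.034326) = -0.63469 m/s²;  |a| = 0.63469 m/s².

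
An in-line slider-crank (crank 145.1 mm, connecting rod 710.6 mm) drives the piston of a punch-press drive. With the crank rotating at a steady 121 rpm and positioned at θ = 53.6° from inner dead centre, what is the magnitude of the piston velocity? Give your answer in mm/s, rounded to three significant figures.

1660

ω = 2π·121/60 = 12.67 rad/s
For an in-line slider-crank, x = r cosθ + √(L² − r² sin²θ), so v = −rω sinθ·[1 + r cosθ/√(L² − r² sin²θ)].
With r = 0.1451 m, L = 0.7106 m, θ = 53.6°: √(L² − r² sin²θ) = 0.70094 m.
v = −0.1451·12.67·0.80489·[1 + 0.1451·0.59342/0.70094] = -1.6616 m/s.
|v| = 1.6616 m/s = 1661.6 mm/s.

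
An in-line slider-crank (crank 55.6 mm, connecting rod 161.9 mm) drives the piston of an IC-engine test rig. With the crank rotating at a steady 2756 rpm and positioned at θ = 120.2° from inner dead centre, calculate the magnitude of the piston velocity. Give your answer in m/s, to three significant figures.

11.4

ω = 2π·2756/60 = 288.6 rad/s
For an in-line slider-crank, x = r cosθ + √(L² − r² sin²θ), so v = −rω sinθ·[1 + r cosθ/√(L² − r² sin²θ)].
With r = 0.0556 m, L = 0.1619 m, θ = 120.2°: √(L² − r² sin²θ) = 0.1546 m.
v = −0.0556·288.6·0.86427·[1 + 0.0556·-0.50302/0.1546] = -11.36 m/s.
|v| = 11.36 m/s.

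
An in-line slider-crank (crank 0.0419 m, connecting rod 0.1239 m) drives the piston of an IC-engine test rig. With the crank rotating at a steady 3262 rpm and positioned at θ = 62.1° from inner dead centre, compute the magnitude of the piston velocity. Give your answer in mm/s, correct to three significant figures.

ω = 2π·3262/60 = 341.6 rad/s
For an in-line slider-crank, x = r cosθ + √(L² − r² sin²θ), so v = −rω sinθ·[1 + r cosθ/√(L² − r² sin²θ)].
With r = 0.0419 m, L = 0.1239 m, θ = 62.1°: √(L² − r² sin²θ) = 0.11824 m.
v = −0.0419·341.6·0.88377·[1 + 0.0419·0.46793/0.11824] = -14.747 m/s.
|v| = 14.747 m/s = 14747 mm/s.

14700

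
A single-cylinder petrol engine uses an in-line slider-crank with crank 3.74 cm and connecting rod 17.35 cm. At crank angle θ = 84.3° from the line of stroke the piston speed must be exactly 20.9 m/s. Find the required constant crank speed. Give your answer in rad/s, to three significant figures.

550

For an in-line slider-crank, |v_piston| = rω|sinθ|·[1 + r cosθ/√(L² − r² sin²θ)].
With r = 0.0374 m, L = 0.1735 m, θ = 84.3°: the bracketed kinematic factor |dx/dθ| = 0.038031 m.
ω = v/|dx/dθ| = 20.9/0.038031 = 549.55 rad/s.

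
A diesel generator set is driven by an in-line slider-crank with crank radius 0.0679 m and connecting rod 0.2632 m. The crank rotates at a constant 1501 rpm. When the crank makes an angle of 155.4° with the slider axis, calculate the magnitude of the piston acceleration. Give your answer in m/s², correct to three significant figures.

ω = 2π·1501/60 = 157.2 rad/s
x(θ) = r cosθ + √(L² − r² sin²θ); with ω constant, a = ω²·d²x/dθ².
d²x/dθ² = −r cosθ − r²(cos2θ)/√u − r⁴ sin²2θ/(4u^{3/2}),  u = L² − r² sin²θ = 0.0684753 m².
Substituting r = 0.0679 m, L = 0.2632 m, θ = 155.4°: d²x/dθ² = +0.050055 m.
a = ω²·d²x/dθ² = (157.2)²·(+0.050055) = +1236.7 m/s²;  |a| = 1236.7 m/s².

1240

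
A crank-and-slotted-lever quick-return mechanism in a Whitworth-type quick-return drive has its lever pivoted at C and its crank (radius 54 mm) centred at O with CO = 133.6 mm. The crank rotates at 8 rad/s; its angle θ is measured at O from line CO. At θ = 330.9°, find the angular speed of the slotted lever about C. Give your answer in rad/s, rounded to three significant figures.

ω = 8 rad/s
Crank pin A relative to C: A = (d + r cosθ, r sinθ); lever angle φ = atan2(r sinθ, d + r cosθ).
Differentiating tanφ: φ̇ = rω(d cosθ + r)/(d² + r² + 2dr cosθ).
d² + r² + 2dr cosθ = |CA|² = 0.0333724 m²;  d cosθ + r = +0.17074 m.
|ω_lever| = |0.054·8·+0.17074| / 0.0333724 = 2.2101 rad/s.

2.21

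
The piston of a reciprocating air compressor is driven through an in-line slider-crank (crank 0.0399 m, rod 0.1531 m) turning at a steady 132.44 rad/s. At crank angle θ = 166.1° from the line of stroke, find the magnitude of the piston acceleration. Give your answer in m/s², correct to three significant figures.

ω = 132.4 rad/s
x(θ) = r cosθ + √(L² − r² sin²θ); with ω constant, a = ω²·d²x/dθ².
d²x/dθ² = −r cosθ − r²(cos2θ)/√u − r⁴ sin²2θ/(4u^{3/2}),  u = L² − r² sin²θ = 0.0233477 m².
Substituting r = 0.0399 m, L = 0.1531 m, θ = 166.1°: d²x/dθ² = +0.029477 m.
a = ω²·d²x/dθ² = (132.4)²·(+0.029477) = +517.03 m/s²;  |a| = 517.03 m/s².

517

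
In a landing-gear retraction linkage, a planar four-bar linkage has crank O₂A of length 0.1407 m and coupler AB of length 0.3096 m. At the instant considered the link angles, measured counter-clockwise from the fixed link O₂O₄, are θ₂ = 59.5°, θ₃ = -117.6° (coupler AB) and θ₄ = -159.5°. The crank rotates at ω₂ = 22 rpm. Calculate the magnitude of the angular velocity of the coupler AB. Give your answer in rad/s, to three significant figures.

0.987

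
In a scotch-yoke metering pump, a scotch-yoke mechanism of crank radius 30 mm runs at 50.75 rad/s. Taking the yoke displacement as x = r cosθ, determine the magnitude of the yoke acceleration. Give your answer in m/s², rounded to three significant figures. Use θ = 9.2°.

76.3

ω = 50.75 rad/s
x = r cosθ ⇒ ẍ = −rω² cosθ (ω constant).
|a| = rω²|cosθ| = 0.03·(50.75)²·|cos 9.2°| = 76.273 m/s².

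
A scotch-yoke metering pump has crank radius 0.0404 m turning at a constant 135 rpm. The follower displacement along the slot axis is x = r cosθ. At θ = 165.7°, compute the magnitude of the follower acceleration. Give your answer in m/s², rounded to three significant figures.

7.82

ω = 14.14 rad/s (from 135 rpm).
x = r cosθ ⇒ ẍ = −rω² cosθ (ω constant).
|a| = rω²|cosθ| = 0.0404·(14.14)²·|cos 165.7°| = 7.8241 m/s².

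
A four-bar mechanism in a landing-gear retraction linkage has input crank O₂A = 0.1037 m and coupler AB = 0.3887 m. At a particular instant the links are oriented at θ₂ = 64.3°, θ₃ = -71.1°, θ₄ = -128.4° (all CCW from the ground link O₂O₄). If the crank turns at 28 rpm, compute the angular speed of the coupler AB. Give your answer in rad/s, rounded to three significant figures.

0.204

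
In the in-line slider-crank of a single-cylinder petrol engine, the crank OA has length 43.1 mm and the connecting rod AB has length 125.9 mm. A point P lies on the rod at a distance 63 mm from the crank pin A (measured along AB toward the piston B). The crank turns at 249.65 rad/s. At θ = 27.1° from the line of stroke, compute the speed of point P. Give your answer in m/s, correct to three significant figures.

7.41

ω = 249.7 rad/s.  Crank-pin speed |V_A| = rω = 10.76 m/s, perpendicular to OA.
Rod angle: sinφ = −(r/L) sinθ ⇒ φ = -8.972°; ω_rod = −rω cosθ/√(L²−r²sin²θ) = -77.024 rad/s.
V_P = V_A + ω_rod × AP, with AP = 0.063 m along the rod.
Components: V_Px = −rω sinθ − a·ω_rod·sinφ = -5.6584 m/s;  V_Py = rω cosθ + a·ω_rod·cosφ = +4.7855 m/s.
|V_P| = √(V_Px² + V_Py²) = 7.4107 m/s.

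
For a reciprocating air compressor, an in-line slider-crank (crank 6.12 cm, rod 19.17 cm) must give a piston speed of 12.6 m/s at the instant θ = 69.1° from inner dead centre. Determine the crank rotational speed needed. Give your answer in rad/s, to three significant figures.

For an in-line slider-crank, |v_piston| = rω|sinθ|·[1 + r cosθ/√(L² − r² sin²θ)].
With r = 0.0612 m, L = 0.1917 m, θ = 69.1°: the bracketed kinematic factor |dx/dθ| = 0.063995 m.
ω = v/|dx/dθ| = 12.6/0.063995 = 196.89 rad/s.

197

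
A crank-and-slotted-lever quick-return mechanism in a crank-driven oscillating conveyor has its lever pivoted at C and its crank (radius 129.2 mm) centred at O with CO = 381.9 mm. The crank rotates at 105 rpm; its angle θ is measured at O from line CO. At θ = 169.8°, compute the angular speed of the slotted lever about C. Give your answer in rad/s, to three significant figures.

ω = 11 rad/s (from 105 rpm).
Crank pin A relative to C: A = (d + r cosθ, r sinθ); lever angle φ = atan2(r sinθ, d + r cosθ).
Differentiating tanφ: φ̇ = rω(d cosθ + r)/(d² + r² + 2dr cosθ).
d² + r² + 2dr cosθ = |CA|² = 0.0654169 m²;  d cosθ + r = -0.24666 m.
|ω_lever| = |0.1292·11·-0.24666| / 0.0654169 = 5.3567 rad/s.

5.36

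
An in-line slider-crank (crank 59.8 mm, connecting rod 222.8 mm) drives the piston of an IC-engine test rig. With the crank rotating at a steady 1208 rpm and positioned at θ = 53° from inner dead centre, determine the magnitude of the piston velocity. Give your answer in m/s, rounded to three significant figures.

ω = 2π·1208/60 = 126.5 rad/s
For an in-line slider-crank, x = r cosθ + √(L² − r² sin²θ), so v = −rω sinθ·[1 + r cosθ/√(L² − r² sin²θ)].
With r = 0.0598 m, L = 0.2228 m, θ = 53°: √(L² − r² sin²θ) = 0.21762 m.
v = −0.0598·126.5·0.79864·[1 + 0.0598·0.60182/0.21762] = -7.0406 m/s.
|v| = 7.0406 m/s.

7.04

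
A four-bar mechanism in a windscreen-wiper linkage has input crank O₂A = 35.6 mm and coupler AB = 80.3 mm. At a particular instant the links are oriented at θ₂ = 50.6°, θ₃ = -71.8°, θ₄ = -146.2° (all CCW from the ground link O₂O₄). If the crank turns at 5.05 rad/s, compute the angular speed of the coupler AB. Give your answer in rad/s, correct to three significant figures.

0.672

ω₂ = 5.05 rad/s
Differentiating the loop-closure r₂e^{iθ₂}+r₃e^{iθ₃}=r₁+r₄e^{iθ₄} gives r₂ω₂e^{iθ₂}+r₃ω₃e^{iθ₃}=r₄ω₄e^{iθ₄}.
Eliminating the other unknown: ω₃ = r₂ω₂ sin(θ₄−θ₂) / [r₃ sin(θ₃−θ₄)].
Numerator sine = +0.28903; denominator sine = +0.96316.
Result = 0.0356·5.05·(+0.28903) / (0.0803·(+0.96316)) = +0.67185 rad/s; magnitude 0.67185 rad/s.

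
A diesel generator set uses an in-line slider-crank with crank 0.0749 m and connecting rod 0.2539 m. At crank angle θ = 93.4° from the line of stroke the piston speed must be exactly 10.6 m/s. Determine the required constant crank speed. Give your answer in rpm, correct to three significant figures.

1380

For an in-line slider-crank, |v_piston| = rω|sinθ|·[1 + r cosθ/√(L² − r² sin²θ)].
With r = 0.0749 m, L = 0.2539 m, θ = 93.4°: the bracketed kinematic factor |dx/dθ| = 0.073399 m.
ω = v/|dx/dθ| = 10.6/0.073399 = 144.42 rad/s.
N = 60ω/(2π) = 1379.1 rpm.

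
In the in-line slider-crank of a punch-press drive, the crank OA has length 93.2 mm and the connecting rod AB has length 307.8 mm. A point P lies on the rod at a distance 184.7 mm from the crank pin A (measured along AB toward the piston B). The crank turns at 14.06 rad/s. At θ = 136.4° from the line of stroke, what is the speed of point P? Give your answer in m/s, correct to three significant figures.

0.869

ω = 14.06 rad/s.  Crank-pin speed |V_A| = rω = 1.3104 m/s, perpendicular to OA.
Rod angle: sinφ = −(r/L) sinθ ⇒ φ = -12.053°; ω_rod = −rω cosθ/√(L²−r²sin²θ) = +3.1525 rad/s.
V_P = V_A + ω_rod × AP, with AP = 0.1847 m along the rod.
Components: V_Px = −rω sinθ − a·ω_rod·sinφ = -0.78209 m/s;  V_Py = rω cosθ + a·ω_rod·cosφ = -0.37952 m/s.
|V_P| = √(V_Px² + V_Py²) = 0.86931 m/s.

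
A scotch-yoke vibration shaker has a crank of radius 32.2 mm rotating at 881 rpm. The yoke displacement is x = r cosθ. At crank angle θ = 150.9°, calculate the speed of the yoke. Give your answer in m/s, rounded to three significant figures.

ω = 92.26 rad/s (from 881 rpm).
x = r cosθ ⇒ ẋ = −rω sinθ.
|v| = rω|sinθ| = 0.0322·92.26·|sin 150.9°| = 1.4448 m/s.

1.44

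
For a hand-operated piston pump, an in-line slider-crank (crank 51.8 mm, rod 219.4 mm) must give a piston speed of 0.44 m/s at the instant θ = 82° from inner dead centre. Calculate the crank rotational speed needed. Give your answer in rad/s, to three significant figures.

For an in-line slider-crank, |v_piston| = rω|sinθ|·[1 + r cosθ/√(L² − r² sin²θ)].
With r = 0.0518 m, L = 0.2194 m, θ = 82°: the bracketed kinematic factor |dx/dθ| = 0.053029 m.
ω = v/|dx/dθ| = 0.44/0.053029 = 8.2973 rad/s.

8.30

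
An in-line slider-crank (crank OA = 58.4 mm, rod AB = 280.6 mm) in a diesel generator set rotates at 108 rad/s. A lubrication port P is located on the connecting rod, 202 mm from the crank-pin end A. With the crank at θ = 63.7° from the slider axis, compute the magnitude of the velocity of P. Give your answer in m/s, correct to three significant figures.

6.09

ω = 108 rad/s.  Crank-pin speed |V_A| = rω = 6.3072 m/s, perpendicular to OA.
Rod angle: sinφ = −(r/L) sinθ ⇒ φ = -10.753°; ω_rod = −rω cosθ/√(L²−r²sin²θ) = -10.137 rad/s.
V_P = V_A + ω_rod × AP, with AP = 0.202 m along the rod.
Components: V_Px = −rω sinθ − a·ω_rod·sinφ = -6.0364 m/s;  V_Py = rω cosθ + a·ω_rod·cosφ = +0.78279 m/s.
|V_P| = √(V_Px² + V_Py²) = 6.0869 m/s.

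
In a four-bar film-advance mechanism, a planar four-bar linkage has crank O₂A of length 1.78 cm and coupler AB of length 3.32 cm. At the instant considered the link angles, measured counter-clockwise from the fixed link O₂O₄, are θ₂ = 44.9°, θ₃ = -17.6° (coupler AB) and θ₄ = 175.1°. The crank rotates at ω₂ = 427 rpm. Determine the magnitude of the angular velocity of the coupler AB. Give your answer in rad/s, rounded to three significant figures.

83.3

ω₂ = 44.72 rad/s (from 427 rpm).
Differentiating the loop-closure r₂e^{iθ₂}+r₃e^{iθ₃}=r₁+r₄e^{iθ₄} gives r₂ω₂e^{iθ₂}+r₃ω₃e^{iθ₃}=r₄ω₄e^{iθ₄}.
Eliminating the other unknown: ω₃ = r₂ω₂ sin(θ₄−θ₂) / [r₃ sin(θ₃−θ₄)].
Numerator sine = +0.76380; denominator sine = +0.21985.
Result = 0.0178·44.72·(+0.76380) / (0.0332·(+0.21985)) = +83.291 rad/s; magnitude 83.291 rad/s.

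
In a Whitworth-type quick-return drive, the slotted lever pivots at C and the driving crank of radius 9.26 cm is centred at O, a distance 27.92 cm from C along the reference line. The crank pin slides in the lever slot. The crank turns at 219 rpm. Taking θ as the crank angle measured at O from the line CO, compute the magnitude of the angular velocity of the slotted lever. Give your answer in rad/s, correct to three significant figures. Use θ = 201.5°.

ω = 22.93 rad/s (from 219 rpm).
Crank pin A relative to C: A = (d + r cosθ, r sinθ); lever angle φ = atan2(r sinθ, d + r cosθ).
Differentiating tanφ: φ̇ = rω(d cosθ + r)/(d² + r² + 2dr cosθ).
d² + r² + 2dr cosθ = |CA|² = 0.0384175 m²;  d cosθ + r = -0.16717 m.
|ω_lever| = |0.0926·22.93·-0.16717| / 0.0384175 = 9.241 rad/s.

9.24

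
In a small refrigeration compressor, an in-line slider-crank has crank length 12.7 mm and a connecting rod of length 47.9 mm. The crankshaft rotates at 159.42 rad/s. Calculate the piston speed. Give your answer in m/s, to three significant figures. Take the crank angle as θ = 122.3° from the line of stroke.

ω = 159.4 rad/s
For an in-line slider-crank, x = r cosθ + √(L² − r² sin²θ), so v = −rω sinθ·[1 + r cosθ/√(L² − r² sin²θ)].
With r = 0.0127 m, L = 0.0479 m, θ = 122.3°: √(L² − r² sin²θ) = 0.046682 m.
v = −0.0127·159.4·0.84526·[1 + 0.0127·-0.53435/0.046682] = -1.4626 m/s.
|v| = 1.4626 m/s.

1.46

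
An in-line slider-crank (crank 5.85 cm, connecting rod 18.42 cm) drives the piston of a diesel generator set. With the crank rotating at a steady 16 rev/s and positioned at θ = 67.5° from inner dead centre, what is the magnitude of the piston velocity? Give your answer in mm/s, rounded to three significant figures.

6120

ω = 2π·16 = 100.5 rad/s
For an in-line slider-crank, x = r cosθ + √(L² − r² sin²θ), so v = −rω sinθ·[1 + r cosθ/√(L² − r² sin²θ)].
With r = 0.0585 m, L = 0.1842 m, θ = 67.5°: √(L² − r² sin²θ) = 0.17609 m.
v = −0.0585·100.5·0.92388·[1 + 0.0585·0.38268/0.17609] = -6.1242 m/s.
|v| = 6.1242 m/s = 6124.2 mm/s.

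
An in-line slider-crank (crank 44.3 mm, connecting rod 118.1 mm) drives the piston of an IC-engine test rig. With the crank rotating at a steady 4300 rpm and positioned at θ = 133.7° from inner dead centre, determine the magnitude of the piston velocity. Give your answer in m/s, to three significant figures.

10.5

ω = 2π·4300/60 = 450.3 rad/s
For an in-line slider-crank, x = r cosθ + √(L² − r² sin²θ), so v = −rω sinθ·[1 + r cosθ/√(L² − r² sin²θ)].
With r = 0.0443 m, L = 0.1181 m, θ = 133.7°: √(L² − r² sin²θ) = 0.11367 m.
v = −0.0443·450.3·0.72297·[1 + 0.0443·-0.69088/0.11367] = -10.539 m/s.
|v| = 10.539 m/s.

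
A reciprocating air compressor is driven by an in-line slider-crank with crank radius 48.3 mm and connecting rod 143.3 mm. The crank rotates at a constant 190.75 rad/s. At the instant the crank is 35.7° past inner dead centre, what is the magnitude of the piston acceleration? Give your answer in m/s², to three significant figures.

1640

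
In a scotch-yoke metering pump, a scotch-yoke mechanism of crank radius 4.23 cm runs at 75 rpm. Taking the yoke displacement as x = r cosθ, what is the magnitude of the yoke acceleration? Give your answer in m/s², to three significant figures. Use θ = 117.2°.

1.19

ω = 7.854 rad/s (from 75 rpm).
x = r cosθ ⇒ ẍ = −rω² cosθ (ω constant).
|a| = rω²|cosθ| = 0.0423·(7.854)²·|cos 117.2°| = 1.1927 m/s².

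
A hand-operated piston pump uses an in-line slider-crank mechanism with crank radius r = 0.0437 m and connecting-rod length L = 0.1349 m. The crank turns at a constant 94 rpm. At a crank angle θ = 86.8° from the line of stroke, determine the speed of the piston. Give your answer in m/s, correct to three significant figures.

ω = 2π·94/60 = 9.844 rad/s
For an in-line slider-crank, x = r cosθ + √(L² − r² sin²θ), so v = −rω sinθ·[1 + r cosθ/√(L² − r² sin²θ)].
With r = 0.0437 m, L = 0.1349 m, θ = 86.8°: √(L² − r² sin²θ) = 0.12765 m.
v = −0.0437·9.844·0.99844·[1 + 0.0437·0.05582/0.12765] = -0.4377 m/s.
|v| = 0.4377 m/s.

0.438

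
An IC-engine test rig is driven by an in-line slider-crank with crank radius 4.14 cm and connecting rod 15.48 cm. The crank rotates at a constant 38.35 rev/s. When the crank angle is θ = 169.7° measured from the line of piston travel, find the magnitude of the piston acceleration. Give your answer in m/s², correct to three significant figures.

1760

ω = 2π·38.4 = 241 rad/s
x(θ) = r cosθ + √(L² − r² sin²θ); with ω constant, a = ω²·d²x/dθ².
d²x/dθ² = −r cosθ − r²(cos2θ)/√u − r⁴ sin²2θ/(4u^{3/2}),  u = L² − r² sin²θ = 0.0239082 m².
Substituting r = 0.0414 m, L = 0.1548 m, θ = 169.7°: d²x/dθ² = +0.030332 m.
a = ω²·d²x/dθ² = (241)²·(+0.030332) = +1761.1 m/s²;  |a| = 1761.1 m/s².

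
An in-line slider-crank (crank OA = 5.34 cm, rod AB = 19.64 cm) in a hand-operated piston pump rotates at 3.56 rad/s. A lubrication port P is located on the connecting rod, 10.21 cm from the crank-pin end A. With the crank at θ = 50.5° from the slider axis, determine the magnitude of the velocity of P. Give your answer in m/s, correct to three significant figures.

ω = 3.56 rad/s.  Crank-pin speed |V_A| = rω = 0.1901 m/s, perpendicular to OA.
Rod angle: sinφ = −(r/L) sinθ ⇒ φ = -12.111°; ω_rod = −rω cosθ/√(L²−r²sin²θ) = -0.6297 rad/s.
V_P = V_A + ω_rod × AP, with AP = 0.1021 m along the rod.
Components: V_Px = −rω sinθ − a·ω_rod·sinφ = -0.16018 m/s;  V_Py = rω cosθ + a·ω_rod·cosφ = +0.058059 m/s.
|V_P| = √(V_Px² + V_Py²) = 0.17038 m/s.

0.170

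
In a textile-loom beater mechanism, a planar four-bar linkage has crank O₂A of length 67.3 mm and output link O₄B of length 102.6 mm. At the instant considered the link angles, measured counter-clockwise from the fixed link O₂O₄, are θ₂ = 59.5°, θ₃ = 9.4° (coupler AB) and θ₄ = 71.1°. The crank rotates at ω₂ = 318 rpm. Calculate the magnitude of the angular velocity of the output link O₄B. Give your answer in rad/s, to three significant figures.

19.0

ω₂ = 33.3 rad/s (from 318 rpm).
Differentiating the loop-closure r₂e^{iθ₂}+r₃e^{iθ₃}=r₁+r₄e^{iθ₄} gives r₂ω₂e^{iθ₂}+r₃ω₃e^{iθ₃}=r₄ω₄e^{iθ₄}.
Eliminating the other unknown: ω₄ = r₂ω₂ sin(θ₂−θ₃) / [r₄ sin(θ₄−θ₃)].
Numerator sine = +0.76717; denominator sine = +0.88048.
Result = 0.0673·33.3·(+0.76717) / (0.1026·(+0.88048)) = +19.032 rad/s; magnitude 19.032 rad/s.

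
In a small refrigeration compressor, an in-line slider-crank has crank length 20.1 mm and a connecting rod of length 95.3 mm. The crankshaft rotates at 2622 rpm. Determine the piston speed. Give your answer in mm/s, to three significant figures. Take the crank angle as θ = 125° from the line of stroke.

3970

ω = 2π·2622/60 = 274.6 rad/s
For an in-line slider-crank, x = r cosθ + √(L² − r² sin²θ), so v = −rω sinθ·[1 + r cosθ/√(L² − r² sin²θ)].
With r = 0.0201 m, L = 0.0953 m, θ = 125°: √(L² − r² sin²θ) = 0.093867 m.
v = −0.0201·274.6·0.81915·[1 + 0.0201·-0.57358/0.093867] = -3.9656 m/s.
|v| = 3.9656 m/s = 3965.6 mm/s.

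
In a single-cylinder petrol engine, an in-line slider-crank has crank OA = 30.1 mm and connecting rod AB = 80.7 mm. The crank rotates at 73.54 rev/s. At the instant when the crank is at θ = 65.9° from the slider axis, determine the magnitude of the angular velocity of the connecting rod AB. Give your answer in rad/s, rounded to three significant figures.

74.8

ω = 462.1 rad/s (converted from 73.54 rev/s).
The rod makes angle φ with the slider axis where L sinφ = r sinθ; differentiating, L cosφ·φ̇ = r ω cosθ.
L cosφ = √(L² − r² sin²θ) = 0.075878 m.
|ω_rod| = r ω |cosθ| / √(L² − r² sin²θ) = 0.0301·462.1·0.40833/0.075878 = 74.845 rad/s.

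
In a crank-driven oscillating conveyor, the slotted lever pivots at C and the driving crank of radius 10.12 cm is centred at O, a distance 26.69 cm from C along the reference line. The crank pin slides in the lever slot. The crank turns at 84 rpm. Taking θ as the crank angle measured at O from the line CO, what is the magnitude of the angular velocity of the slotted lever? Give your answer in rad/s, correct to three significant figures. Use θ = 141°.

2.39

ω = 8.796 rad/s (from 84 rpm).
Crank pin A relative to C: A = (d + r cosθ, r sinθ); lever angle φ = atan2(r sinθ, d + r cosθ).
Differentiating tanφ: φ̇ = rω(d cosθ + r)/(d² + r² + 2dr cosθ).
d² + r² + 2dr cosθ = |CA|² = 0.0394952 m²;  d cosθ + r = -0.10622 m.
|ω_lever| = |0.1012·8.796·-0.10622| / 0.0394952 = 2.3942 rad/s.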